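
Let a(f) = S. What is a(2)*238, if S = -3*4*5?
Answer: -14280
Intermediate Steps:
S = -60 (S = -12*5 = -60)
a(f) = -60
a(2)*238 = -60*238 = -14280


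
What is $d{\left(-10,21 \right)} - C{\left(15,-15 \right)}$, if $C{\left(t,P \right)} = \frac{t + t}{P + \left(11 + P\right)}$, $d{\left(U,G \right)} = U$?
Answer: $- \frac{160}{19} \approx -8.4211$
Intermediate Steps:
$C{\left(t,P \right)} = \frac{2 t}{11 + 2 P}$
$d{\left(-10,21 \right)} - C{\left(15,-15 \right)} = -10 - 2 \cdot 15 \frac{1}{11 + 2 \left(-15\right)} = -10 - 2 \cdot 15 \frac{1}{11 - 30} = -10 - 2 \cdot 15 \frac{1}{-19} = -10 - 2 \cdot 15 \left(- \frac{1}{19}\right) = -10 - - \frac{30}{19} = -10 + \frac{30}{19} = - \frac{160}{19}$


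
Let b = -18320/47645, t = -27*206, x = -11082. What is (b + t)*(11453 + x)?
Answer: -19664469902/9529 ≈ -2.0636e+6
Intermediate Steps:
t = -5562
b = -3664/9529 (b = -18320*1/47645 = -3664/9529 ≈ -0.38451)
(b + t)*(11453 + x) = (-3664/9529 - 5562)*(11453 - 11082) = -53003962/9529*371 = -19664469902/9529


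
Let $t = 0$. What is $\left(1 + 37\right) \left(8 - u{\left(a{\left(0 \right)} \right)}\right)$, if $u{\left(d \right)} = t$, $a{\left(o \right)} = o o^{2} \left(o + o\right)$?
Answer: $304$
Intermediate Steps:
$a{\left(o \right)} = 2 o^{4}$ ($a{\left(o \right)} = o^{3} \cdot 2 o = 2 o^{4}$)
$u{\left(d \right)} = 0$
$\left(1 + 37\right) \left(8 - u{\left(a{\left(0 \right)} \right)}\right) = \left(1 + 37\right) \left(8 - 0\right) = 38 \left(8 + 0\right) = 38 \cdot 8 = 304$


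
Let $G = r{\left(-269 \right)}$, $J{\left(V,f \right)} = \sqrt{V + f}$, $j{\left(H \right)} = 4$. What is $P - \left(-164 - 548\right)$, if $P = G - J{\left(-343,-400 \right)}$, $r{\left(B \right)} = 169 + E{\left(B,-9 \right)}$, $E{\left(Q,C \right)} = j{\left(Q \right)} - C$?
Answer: $894 - i \sqrt{743} \approx 894.0 - 27.258 i$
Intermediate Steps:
$E{\left(Q,C \right)} = 4 - C$
$r{\left(B \right)} = 182$ ($r{\left(B \right)} = 169 + \left(4 - -9\right) = 169 + \left(4 + 9\right) = 169 + 13 = 182$)
$G = 182$
$P = 182 - i \sqrt{743}$ ($P = 182 - \sqrt{-343 - 400} = 182 - \sqrt{-743} = 182 - i \sqrt{743} \approx 182.0 - 27.258 i$)
$P - \left(-164 - 548\right) = \left(182 - i \sqrt{743}\right) - \left(-164 - 548\right) = \left(182 - i \sqrt{743}\right) - -712 = \left(182 - i \sqrt{743}\right) + 712 = 894 - i \sqrt{743}$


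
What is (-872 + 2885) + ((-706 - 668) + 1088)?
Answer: 1727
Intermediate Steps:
(-872 + 2885) + ((-706 - 668) + 1088) = 2013 + (-1374 + 1088) = 2013 - 286 = 1727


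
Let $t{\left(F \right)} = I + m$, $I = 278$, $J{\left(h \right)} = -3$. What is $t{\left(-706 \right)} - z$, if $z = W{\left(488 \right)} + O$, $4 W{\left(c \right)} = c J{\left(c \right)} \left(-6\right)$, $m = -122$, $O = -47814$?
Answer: $45774$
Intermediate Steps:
$t{\left(F \right)} = 156$ ($t{\left(F \right)} = 278 - 122 = 156$)
$W{\left(c \right)} = \frac{9 c}{2}$ ($W{\left(c \right)} = \frac{c \left(-3\right) \left(-6\right)}{4} = \frac{- 3 c \left(-6\right)}{4} = \frac{18 c}{4} = \frac{9 c}{2}$)
$z = -45618$ ($z = \frac{9}{2} \cdot 488 - 47814 = 2196 - 47814 = -45618$)
$t{\left(-706 \right)} - z = 156 - -45618 = 156 + 45618 = 45774$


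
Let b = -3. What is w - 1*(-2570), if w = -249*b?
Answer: 3317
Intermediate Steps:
w = 747 (w = -249*(-3) = 747)
w - 1*(-2570) = 747 - 1*(-2570) = 747 + 2570 = 3317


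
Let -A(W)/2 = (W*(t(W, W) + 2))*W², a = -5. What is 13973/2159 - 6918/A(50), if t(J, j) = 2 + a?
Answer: 1739157019/269875000 ≈ 6.4443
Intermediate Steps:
t(J, j) = -3 (t(J, j) = 2 - 5 = -3)
A(W) = 2*W³ (A(W) = -2*W*(-3 + 2)*W² = -2*W*(-1)*W² = -2*(-W)*W² = -(-2)*W³ = 2*W³)
13973/2159 - 6918/A(50) = 13973/2159 - 6918/(2*50³) = 13973*(1/2159) - 6918/(2*125000) = 13973/2159 - 6918/250000 = 13973/2159 - 6918*1/250000 = 13973/2159 - 3459/125000 = 1739157019/269875000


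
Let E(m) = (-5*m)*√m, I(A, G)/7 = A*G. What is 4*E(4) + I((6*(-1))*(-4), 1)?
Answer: 8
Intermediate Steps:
I(A, G) = 7*A*G (I(A, G) = 7*(A*G) = 7*A*G)
E(m) = -5*m^(3/2)
4*E(4) + I((6*(-1))*(-4), 1) = 4*(-5*4^(3/2)) + 7*((6*(-1))*(-4))*1 = 4*(-5*8) + 7*(-6*(-4))*1 = 4*(-40) + 7*24*1 = -160 + 168 = 8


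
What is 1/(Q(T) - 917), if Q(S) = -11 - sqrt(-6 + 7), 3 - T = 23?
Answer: -1/929 ≈ -0.0010764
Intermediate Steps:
T = -20 (T = 3 - 1*23 = 3 - 23 = -20)
Q(S) = -12 (Q(S) = -11 - sqrt(1) = -11 - 1*1 = -11 - 1 = -12)
1/(Q(T) - 917) = 1/(-12 - 917) = 1/(-929) = -1/929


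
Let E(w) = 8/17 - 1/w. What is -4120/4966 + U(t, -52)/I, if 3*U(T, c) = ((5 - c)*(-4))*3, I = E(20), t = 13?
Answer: -14828980/27313 ≈ -542.93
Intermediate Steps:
E(w) = 8/17 - 1/w (E(w) = 8*(1/17) - 1/w = 8/17 - 1/w)
I = 143/340 (I = 8/17 - 1/20 = 143/340 ≈ 0.42059)
U(T, c) = -20 + 4*c (U(T, c) = (((5 - c)*(-4))*3)/3 = ((-20 + 4*c)*3)/3 = (-60 + 12*c)/3 = -20 + 4*c)
-4120/4966 + U(t, -52)/I = -4120/4966 + (-20 + 4*(-52))/(143/340) = -4120*1/4966 + (-20 - 208)*(340/143) = -2060/2483 - 228*340/143 = -2060/2483 - 77520/143 = -14828980/27313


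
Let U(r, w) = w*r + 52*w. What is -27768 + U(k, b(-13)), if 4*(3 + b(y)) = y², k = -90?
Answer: -58519/2 ≈ -29260.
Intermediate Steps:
b(y) = -3 + y²/4
U(r, w) = 52*w + r*w (U(r, w) = r*w + 52*w = 52*w + r*w)
-27768 + U(k, b(-13)) = -27768 + (-3 + (¼)*(-13)²)*(52 - 90) = -27768 + (-3 + (¼)*169)*(-38) = -27768 + (-3 + 169/4)*(-38) = -27768 + (157/4)*(-38) = -27768 - 2983/2 = -58519/2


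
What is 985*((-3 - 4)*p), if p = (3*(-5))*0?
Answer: 0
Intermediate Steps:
p = 0 (p = -15*0 = 0)
985*((-3 - 4)*p) = 985*((-3 - 4)*0) = 985*(-7*0) = 985*0 = 0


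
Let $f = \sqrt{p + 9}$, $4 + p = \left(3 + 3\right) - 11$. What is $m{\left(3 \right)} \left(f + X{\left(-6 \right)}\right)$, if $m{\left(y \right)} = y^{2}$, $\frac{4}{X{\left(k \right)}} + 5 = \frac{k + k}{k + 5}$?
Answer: $\frac{36}{7} \approx 5.1429$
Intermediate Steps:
$p = -9$ ($p = -4 + \left(\left(3 + 3\right) - 11\right) = -4 + \left(6 - 11\right) = -4 - 5 = -9$)
$X{\left(k \right)} = \frac{4}{-5 + \frac{2 k}{5 + k}}$ ($X{\left(k \right)} = \frac{4}{-5 + \frac{k + k}{k + 5}} = \frac{4}{-5 + \frac{2 k}{5 + k}}$)
$f = 0$ ($f = \sqrt{-9 + 9} = \sqrt{0} = 0$)
$m{\left(3 \right)} \left(f + X{\left(-6 \right)}\right) = 3^{2} \left(0 + \frac{4 \left(-5 - -6\right)}{25 + 3 \left(-6\right)}\right) = 9 \left(0 + \frac{4 \left(-5 + 6\right)}{25 - 18}\right) = 9 \left(0 + 4 \cdot \frac{1}{7} \cdot 1\right) = 9 \left(0 + \frac{4}{7}\right) = 9 \cdot \frac{4}{7} = \frac{36}{7}$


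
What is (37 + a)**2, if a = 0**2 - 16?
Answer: 441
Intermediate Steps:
a = -16 (a = 0 - 16 = -16)
(37 + a)**2 = (37 - 16)**2 = 21**2 = 441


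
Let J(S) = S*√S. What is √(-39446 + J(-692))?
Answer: √(-39446 - 1384*I*√173) ≈ 44.709 - 203.58*I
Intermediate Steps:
J(S) = S^(3/2)
√(-39446 + J(-692)) = √(-39446 + (-692)^(3/2)) = √(-39446 - 1384*I*√173)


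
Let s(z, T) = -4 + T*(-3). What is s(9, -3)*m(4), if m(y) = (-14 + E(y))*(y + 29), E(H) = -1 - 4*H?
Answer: -5115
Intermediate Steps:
s(z, T) = -4 - 3*T
m(y) = (-15 - 4*y)*(29 + y) (m(y) = (-14 + (-1 - 4*y))*(y + 29) = (-15 - 4*y)*(29 + y))
s(9, -3)*m(4) = (-4 - 3*(-3))*(-435 - 131*4 - 4*4²) = (-4 + 9)*(-435 - 524 - 4*16) = 5*(-435 - 524 - 64) = 5*(-1023) = -5115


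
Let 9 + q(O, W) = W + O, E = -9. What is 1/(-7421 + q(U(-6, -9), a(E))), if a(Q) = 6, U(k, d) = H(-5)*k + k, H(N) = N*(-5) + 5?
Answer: -1/7610 ≈ -0.00013141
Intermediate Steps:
H(N) = 5 - 5*N (H(N) = -5*N + 5 = 5 - 5*N)
U(k, d) = 31*k (U(k, d) = (5 - 5*(-5))*k + k = (5 + 25)*k + k = 30*k + k = 31*k)
q(O, W) = -9 + O + W (q(O, W) = -9 + (W + O) = -9 + (O + W) = -9 + O + W)
1/(-7421 + q(U(-6, -9), a(E))) = 1/(-7421 + (-9 + 31*(-6) + 6)) = 1/(-7421 + (-9 - 186 + 6)) = 1/(-7421 - 189) = 1/(-7610) = -1/7610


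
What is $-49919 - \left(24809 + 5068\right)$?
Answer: $-79796$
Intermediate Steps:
$-49919 - \left(24809 + 5068\right) = -49919 - 29877 = -79796$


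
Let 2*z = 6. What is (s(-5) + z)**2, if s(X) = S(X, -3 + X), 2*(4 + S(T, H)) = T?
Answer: 49/4 ≈ 12.250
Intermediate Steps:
z = 3 (z = (1/2)*6 = 3)
S(T, H) = -4 + T/2
s(X) = -4 + X/2
(s(-5) + z)**2 = ((-4 + (1/2)*(-5)) + 3)**2 = ((-4 - 5/2) + 3)**2 = (-13/2 + 3)**2 = (-7/2)**2 = 49/4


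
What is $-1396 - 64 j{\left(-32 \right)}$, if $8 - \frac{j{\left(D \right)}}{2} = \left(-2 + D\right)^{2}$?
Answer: $145548$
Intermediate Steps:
$j{\left(D \right)} = 16 - 2 \left(-2 + D\right)^{2}$
$-1396 - 64 j{\left(-32 \right)} = -1396 - 64 \left(16 - 2 \left(-2 - 32\right)^{2}\right) = -1396 - 64 \left(16 - 2 \left(-34\right)^{2}\right) = -1396 - 64 \left(16 - 2312\right) = -1396 - -146944 = -1396 + 146944 = 145548$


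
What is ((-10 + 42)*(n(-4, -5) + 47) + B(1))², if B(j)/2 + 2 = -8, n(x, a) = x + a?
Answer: 1430416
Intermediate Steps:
n(x, a) = a + x
B(j) = -20 (B(j) = -4 + 2*(-8) = -4 - 16 = -20)
((-10 + 42)*(n(-4, -5) + 47) + B(1))² = ((-10 + 42)*((-5 - 4) + 47) - 20)² = (32*(-9 + 47) - 20)² = (32*38 - 20)² = (1216 - 20)² = 1196² = 1430416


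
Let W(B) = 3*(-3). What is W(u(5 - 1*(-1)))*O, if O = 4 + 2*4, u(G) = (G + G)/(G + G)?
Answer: -108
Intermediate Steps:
u(G) = 1 (u(G) = (2*G)/((2*G)) = (2*G)*(1/(2*G)) = 1)
W(B) = -9
O = 12 (O = 4 + 8 = 12)
W(u(5 - 1*(-1)))*O = -9*12 = -108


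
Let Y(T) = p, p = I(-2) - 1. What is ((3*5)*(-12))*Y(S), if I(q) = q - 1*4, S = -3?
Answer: 1260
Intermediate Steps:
I(q) = -4 + q (I(q) = q - 4 = -4 + q)
p = -7 (p = (-4 - 2) - 1 = -6 - 1 = -7)
Y(T) = -7
((3*5)*(-12))*Y(S) = ((3*5)*(-12))*(-7) = (15*(-12))*(-7) = -180*(-7) = 1260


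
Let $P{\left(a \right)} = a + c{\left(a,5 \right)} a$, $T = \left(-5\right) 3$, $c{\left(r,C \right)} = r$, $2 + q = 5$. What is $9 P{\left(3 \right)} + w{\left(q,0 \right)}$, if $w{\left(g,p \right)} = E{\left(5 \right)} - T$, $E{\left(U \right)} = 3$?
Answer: $126$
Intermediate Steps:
$q = 3$ ($q = -2 + 5 = 3$)
$T = -15$
$w{\left(g,p \right)} = 18$ ($w{\left(g,p \right)} = 3 - -15 = 3 + 15 = 18$)
$P{\left(a \right)} = a + a^{2}$ ($P{\left(a \right)} = a + a a = a + a^{2}$)
$9 P{\left(3 \right)} + w{\left(q,0 \right)} = 9 \cdot 3 \left(1 + 3\right) + 18 = 9 \cdot 3 \cdot 4 + 18 = 9 \cdot 12 + 18 = 108 + 18 = 126$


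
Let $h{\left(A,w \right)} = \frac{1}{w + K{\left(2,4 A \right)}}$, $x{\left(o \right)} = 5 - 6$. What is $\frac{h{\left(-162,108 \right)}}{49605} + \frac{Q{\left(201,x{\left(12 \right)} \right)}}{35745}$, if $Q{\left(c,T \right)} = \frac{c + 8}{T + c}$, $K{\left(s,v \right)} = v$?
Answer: $\frac{18637571}{638327061000} \approx 2.9198 \cdot 10^{-5}$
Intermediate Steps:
$x{\left(o \right)} = -1$
$Q{\left(c,T \right)} = \frac{8 + c}{T + c}$
$h{\left(A,w \right)} = \frac{1}{w + 4 A}$
$\frac{h{\left(-162,108 \right)}}{49605} + \frac{Q{\left(201,x{\left(12 \right)} \right)}}{35745} = \frac{1}{\left(108 + 4 \left(-162\right)\right) 49605} + \frac{\frac{1}{-1 + 201} \left(8 + 201\right)}{35745} = \frac{1}{108 - 648} \cdot \frac{1}{49605} + \frac{1}{200} \cdot 209 \cdot \frac{1}{35745} = \frac{1}{-540} \cdot \frac{1}{49605} + \frac{1}{200} \cdot 209 \cdot \frac{1}{35745} = \left(- \frac{1}{540}\right) \frac{1}{49605} + \frac{209}{200} \cdot \frac{1}{35745} = - \frac{1}{26786700} + \frac{209}{7149000} = \frac{18637571}{638327061000}$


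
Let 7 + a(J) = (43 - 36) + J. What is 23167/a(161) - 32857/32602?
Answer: 750000557/5248922 ≈ 142.89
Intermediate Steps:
a(J) = J (a(J) = -7 + ((43 - 36) + J) = -7 + (7 + J) = J)
23167/a(161) - 32857/32602 = 23167/161 - 32857/32602 = 750000557/5248922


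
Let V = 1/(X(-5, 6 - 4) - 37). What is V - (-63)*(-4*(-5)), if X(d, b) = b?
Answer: 44099/35 ≈ 1260.0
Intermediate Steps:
V = -1/35 (V = 1/((6 - 4) - 37) = 1/(2 - 37) = 1/(-35) = -1/35 ≈ -0.028571)
V - (-63)*(-4*(-5)) = -1/35 - (-63)*(-4*(-5)) = -1/35 - (-63)*20 = -1/35 - 21*(-60) = -1/35 + 1260 = 44099/35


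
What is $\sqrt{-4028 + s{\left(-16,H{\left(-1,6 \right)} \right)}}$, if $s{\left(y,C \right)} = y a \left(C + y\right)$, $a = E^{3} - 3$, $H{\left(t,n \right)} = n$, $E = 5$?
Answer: $2 \sqrt{3873} \approx 124.47$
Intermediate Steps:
$a = 122$ ($a = 5^{3} - 3 = 125 - 3 = 122$)
$s{\left(y,C \right)} = 122 y \left(C + y\right)$ ($s{\left(y,C \right)} = y 122 \left(C + y\right) = 122 y \left(C + y\right)$)
$\sqrt{-4028 + s{\left(-16,H{\left(-1,6 \right)} \right)}} = \sqrt{-4028 + 122 \left(-16\right) \left(6 - 16\right)} = \sqrt{-4028 + 122 \left(-16\right) \left(-10\right)} = \sqrt{-4028 + 19520} = \sqrt{15492} = 2 \sqrt{3873}$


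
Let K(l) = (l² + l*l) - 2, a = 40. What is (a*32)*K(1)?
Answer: 0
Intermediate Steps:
K(l) = -2 + 2*l² (K(l) = (l² + l²) - 2 = 2*l² - 2 = -2 + 2*l²)
(a*32)*K(1) = (40*32)*(-2 + 2*1²) = 1280*(-2 + 2*1) = 1280*(-2 + 2) = 1280*0 = 0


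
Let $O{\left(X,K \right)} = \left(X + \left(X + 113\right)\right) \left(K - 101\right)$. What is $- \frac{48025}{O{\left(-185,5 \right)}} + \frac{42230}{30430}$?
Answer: $- \frac{41950219}{75076896} \approx -0.55876$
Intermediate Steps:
$O{\left(X,K \right)} = \left(-101 + K\right) \left(113 + 2 X\right)$ ($O{\left(X,K \right)} = \left(X + \left(113 + X\right)\right) \left(-101 + K\right) = \left(113 + 2 X\right) \left(-101 + K\right) = \left(-101 + K\right) \left(113 + 2 X\right)$)
$- \frac{48025}{O{\left(-185,5 \right)}} + \frac{42230}{30430} = - \frac{48025}{-11413 - -37370 + 113 \cdot 5 + 2 \cdot 5 \left(-185\right)} + \frac{42230}{30430} = - \frac{48025}{-11413 + 37370 + 565 - 1850} + 42230 \cdot \frac{1}{30430} = - \frac{48025}{24672} + \frac{4223}{3043} = - \frac{41950219}{75076896}$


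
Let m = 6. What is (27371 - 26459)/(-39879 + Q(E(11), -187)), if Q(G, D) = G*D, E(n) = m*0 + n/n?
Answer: -456/20033 ≈ -0.022762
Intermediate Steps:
E(n) = 1 (E(n) = 6*0 + n/n = 0 + 1 = 1)
Q(G, D) = D*G
(27371 - 26459)/(-39879 + Q(E(11), -187)) = (27371 - 26459)/(-39879 - 187*1) = 912/(-39879 - 187) = 912/(-40066) = 912*(-1/40066) = -456/20033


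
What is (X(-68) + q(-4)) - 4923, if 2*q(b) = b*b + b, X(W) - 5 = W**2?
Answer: -288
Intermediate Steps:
X(W) = 5 + W**2
q(b) = b/2 + b**2/2 (q(b) = (b*b + b)/2 = (b**2 + b)/2 = (b + b**2)/2 = b/2 + b**2/2)
(X(-68) + q(-4)) - 4923 = ((5 + (-68)**2) + (1/2)*(-4)*(1 - 4)) - 4923 = ((5 + 4624) + (1/2)*(-4)*(-3)) - 4923 = (4629 + 6) - 4923 = 4635 - 4923 = -288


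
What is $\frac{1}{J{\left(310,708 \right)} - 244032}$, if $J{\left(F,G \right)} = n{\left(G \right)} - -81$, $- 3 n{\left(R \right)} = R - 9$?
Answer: $- \frac{1}{244184} \approx -4.0953 \cdot 10^{-6}$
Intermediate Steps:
$n{\left(R \right)} = 3 - \frac{R}{3}$ ($n{\left(R \right)} = - \frac{R - 9}{3} = - \frac{-9 + R}{3} = 3 - \frac{R}{3}$)
$J{\left(F,G \right)} = 84 - \frac{G}{3}$ ($J{\left(F,G \right)} = \left(3 - \frac{G}{3}\right) - -81 = \left(3 - \frac{G}{3}\right) + 81 = 84 - \frac{G}{3}$)
$\frac{1}{J{\left(310,708 \right)} - 244032} = \frac{1}{\left(84 - 236\right) - 244032} = \frac{1}{-152 - 244032} = \frac{1}{-244184} = - \frac{1}{244184}$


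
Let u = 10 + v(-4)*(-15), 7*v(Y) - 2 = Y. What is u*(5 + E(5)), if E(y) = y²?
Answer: 3000/7 ≈ 428.57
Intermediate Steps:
v(Y) = 2/7 + Y/7
u = 100/7 (u = 10 + (2/7 + (⅐)*(-4))*(-15) = 10 + (2/7 - 4/7)*(-15) = 10 - 2/7*(-15) = 10 + 30/7 = 100/7 ≈ 14.286)
u*(5 + E(5)) = 100*(5 + 5²)/7 = 100*(5 + 25)/7 = (100/7)*30 = 3000/7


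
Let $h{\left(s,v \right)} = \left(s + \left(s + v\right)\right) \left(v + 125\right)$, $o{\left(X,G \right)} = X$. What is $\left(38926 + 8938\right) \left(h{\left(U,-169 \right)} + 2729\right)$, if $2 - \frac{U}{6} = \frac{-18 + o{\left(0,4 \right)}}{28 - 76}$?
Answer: $445470248$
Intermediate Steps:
$U = \frac{39}{4}$ ($U = 12 - 6 \frac{-18 + 0}{28 - 76} = 12 - 6 \left(- \frac{18}{-48}\right) = 12 - 6 \left(\left(-18\right) \left(- \frac{1}{48}\right)\right) = 12 - \frac{9}{4} = \frac{39}{4} \approx 9.75$)
$h{\left(s,v \right)} = \left(125 + v\right) \left(v + 2 s\right)$ ($h{\left(s,v \right)} = \left(v + 2 s\right) \left(125 + v\right) = \left(125 + v\right) \left(v + 2 s\right)$)
$\left(38926 + 8938\right) \left(h{\left(U,-169 \right)} + 2729\right) = \left(38926 + 8938\right) \left(\left(\left(-169\right)^{2} + 125 \left(-169\right) + 250 \cdot \frac{39}{4} + 2 \cdot \frac{39}{4} \left(-169\right)\right) + 2729\right) = 47864 \left(\left(28561 - 21125 + \frac{4875}{2} - \frac{6591}{2}\right) + 2729\right) = 47864 \left(6578 + 2729\right) = 47864 \cdot 9307 = 445470248$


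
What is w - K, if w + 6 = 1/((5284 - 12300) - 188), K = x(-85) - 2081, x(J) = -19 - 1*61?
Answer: 15524619/7204 ≈ 2155.0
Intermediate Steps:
x(J) = -80 (x(J) = -19 - 61 = -80)
K = -2161 (K = -80 - 2081 = -2161)
w = -43225/7204 (w = -6 + 1/((5284 - 12300) - 188) = -6 + 1/(-7016 - 188) = -6 + 1/(-7204) = -6 - 1/7204 = -43225/7204 ≈ -6.0001)
w - K = -43225/7204 - 1*(-2161) = -43225/7204 + 2161 = 15524619/7204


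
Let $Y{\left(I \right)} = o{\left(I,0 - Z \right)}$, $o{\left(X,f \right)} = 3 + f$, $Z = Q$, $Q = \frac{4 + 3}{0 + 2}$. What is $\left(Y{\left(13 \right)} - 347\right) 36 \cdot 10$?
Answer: $-125100$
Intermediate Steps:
$Q = \frac{7}{2} \approx 3.5$
$Z = \frac{7}{2} \approx 3.5$
$Y{\left(I \right)} = - \frac{1}{2}$ ($Y{\left(I \right)} = 3 + \left(0 - \frac{7}{2}\right) = 3 - \frac{7}{2} = - \frac{1}{2}$)
$\left(Y{\left(13 \right)} - 347\right) 36 \cdot 10 = \left(- \frac{1}{2} - 347\right) 36 \cdot 10 = \left(- \frac{695}{2}\right) 360 = -125100$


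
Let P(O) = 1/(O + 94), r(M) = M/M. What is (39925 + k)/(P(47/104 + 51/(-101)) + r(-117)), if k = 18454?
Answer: 57609506401/997323 ≈ 57764.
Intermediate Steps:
r(M) = 1
P(O) = 1/(94 + O)
(39925 + k)/(P(47/104 + 51/(-101)) + r(-117)) = (39925 + 18454)/(1/(94 + (47/104 + 51/(-101))) + 1) = 58379/(1/(94 + (47*(1/104) + 51*(-1/101))) + 1) = 58379/(1/(94 + (47/104 - 51/101)) + 1) = 58379/(1/(94 - 557/10504) + 1) = 58379/(1/(986819/10504) + 1) = 58379/(10504/986819 + 1) = 58379/(997323/986819) = 58379*(986819/997323) = 57609506401/997323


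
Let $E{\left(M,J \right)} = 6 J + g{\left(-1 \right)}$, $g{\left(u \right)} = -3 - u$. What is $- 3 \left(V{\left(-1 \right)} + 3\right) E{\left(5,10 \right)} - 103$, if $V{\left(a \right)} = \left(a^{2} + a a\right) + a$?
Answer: $-799$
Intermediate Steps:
$V{\left(a \right)} = a + 2 a^{2}$ ($V{\left(a \right)} = \left(a^{2} + a^{2}\right) + a = 2 a^{2} + a = a + 2 a^{2}$)
$E{\left(M,J \right)} = -2 + 6 J$ ($E{\left(M,J \right)} = 6 J - 2 = -2 + 6 J$)
$- 3 \left(V{\left(-1 \right)} + 3\right) E{\left(5,10 \right)} - 103 = - 3 \left(- (1 + 2 \left(-1\right)) + 3\right) \left(-2 + 6 \cdot 10\right) - 103 = - 3 \left(- (1 - 2) + 3\right) \left(-2 + 60\right) - 103 = - 3 \left(\left(-1\right) \left(-1\right) + 3\right) 58 - 103 = - 3 \left(1 + 3\right) 58 - 103 = \left(-3\right) 4 \cdot 58 - 103 = \left(-12\right) 58 - 103 = -696 - 103 = -799$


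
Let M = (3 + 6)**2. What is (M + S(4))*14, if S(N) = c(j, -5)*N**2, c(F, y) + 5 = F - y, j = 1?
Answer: 1358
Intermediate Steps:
c(F, y) = -5 + F - y (c(F, y) = -5 + (F - y) = -5 + F - y)
S(N) = N**2 (S(N) = (-5 + 1 - 1*(-5))*N**2 = (-5 + 1 + 5)*N**2 = 1*N**2 = N**2)
M = 81 (M = 9**2 = 81)
(M + S(4))*14 = (81 + 4**2)*14 = (81 + 16)*14 = 97*14 = 1358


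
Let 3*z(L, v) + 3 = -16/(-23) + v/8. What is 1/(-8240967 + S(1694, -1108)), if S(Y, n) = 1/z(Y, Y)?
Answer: -6423/52931730949 ≈ -1.2135e-7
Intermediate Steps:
z(L, v) = -53/69 + v/24 (z(L, v) = -1 + (-16/(-23) + v/8)/3 = -1 + (-16*(-1/23) + v*(⅛))/3 = -1 + (16/23 + v/8)/3 = -1 + (16/69 + v/24) = -53/69 + v/24)
S(Y, n) = 1/(-53/69 + Y/24)
1/(-8240967 + S(1694, -1108)) = 1/(-8240967 + 552/(-424 + 23*1694)) = 1/(-8240967 + 552/(-424 + 38962)) = 1/(-8240967 + 552/38538) = 1/(-8240967 + 552*(1/38538)) = 1/(-8240967 + 92/6423) = 1/(-52931730949/6423) = -6423/52931730949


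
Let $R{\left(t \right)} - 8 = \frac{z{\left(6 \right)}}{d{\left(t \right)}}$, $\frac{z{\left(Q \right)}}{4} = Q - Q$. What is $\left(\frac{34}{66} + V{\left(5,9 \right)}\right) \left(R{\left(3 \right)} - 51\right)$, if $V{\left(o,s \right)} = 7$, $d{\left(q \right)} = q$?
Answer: $- \frac{10664}{33} \approx -323.15$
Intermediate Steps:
$z{\left(Q \right)} = 0$ ($z{\left(Q \right)} = 4 \left(Q - Q\right) = 4 \cdot 0 = 0$)
$R{\left(t \right)} = 8$ ($R{\left(t \right)} = 8 + \frac{0}{t} = 8 + 0 = 8$)
$\left(\frac{34}{66} + V{\left(5,9 \right)}\right) \left(R{\left(3 \right)} - 51\right) = \left(\frac{34}{66} + 7\right) \left(8 - 51\right) = \left(34 \cdot \frac{1}{66} + 7\right) \left(-43\right) = \left(\frac{17}{33} + 7\right) \left(-43\right) = \frac{248}{33} \left(-43\right) = - \frac{10664}{33}$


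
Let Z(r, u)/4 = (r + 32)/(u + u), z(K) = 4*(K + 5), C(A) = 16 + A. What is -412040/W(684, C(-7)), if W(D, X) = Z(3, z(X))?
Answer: -329632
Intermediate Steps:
z(K) = 20 + 4*K (z(K) = 4*(5 + K) = 20 + 4*K)
Z(r, u) = 2*(32 + r)/u (Z(r, u) = 4*((r + 32)/(u + u)) = 4*((32 + r)/((2*u))) = 4*((32 + r)*(1/(2*u))) = 4*((32 + r)/(2*u)) = 2*(32 + r)/u)
W(D, X) = 70/(20 + 4*X) (W(D, X) = 2*(32 + 3)/(20 + 4*X) = 2*35/(20 + 4*X) = 70/(20 + 4*X))
-412040/W(684, C(-7)) = -412040/(35/(2*(5 + (16 - 7)))) = -412040/(35/(2*(5 + 9))) = -412040/((35/2)/14) = -412040/((35/2)*(1/14)) = -412040/5/4 = -412040*4/5 = -329632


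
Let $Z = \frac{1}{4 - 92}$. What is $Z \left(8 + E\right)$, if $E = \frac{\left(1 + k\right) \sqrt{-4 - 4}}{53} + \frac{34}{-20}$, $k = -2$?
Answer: $- \frac{63}{880} + \frac{i \sqrt{2}}{2332} \approx -0.071591 + 0.00060644 i$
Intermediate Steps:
$Z = - \frac{1}{88}$ ($Z = \frac{1}{-88} = - \frac{1}{88} \approx -0.011364$)
$E = - \frac{17}{10} - \frac{2 i \sqrt{2}}{53}$ ($E = \frac{\left(1 - 2\right) \sqrt{-4 - 4}}{53} + \frac{34}{-20} = - \sqrt{-8} \cdot \frac{1}{53} + 34 \left(- \frac{1}{20}\right) = - 2 i \sqrt{2} \cdot \frac{1}{53} - \frac{17}{10} = - \frac{2 i \sqrt{2}}{53} - \frac{17}{10} = - \frac{17}{10} - \frac{2 i \sqrt{2}}{53} \approx -1.7 - 0.053367 i$)
$Z \left(8 + E\right) = - \frac{8 - \left(\frac{17}{10} + \frac{2 i \sqrt{2}}{53}\right)}{88} = - \frac{\frac{63}{10} - \frac{2 i \sqrt{2}}{53}}{88} = - \frac{63}{880} + \frac{i \sqrt{2}}{2332}$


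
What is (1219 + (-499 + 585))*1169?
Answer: 1525545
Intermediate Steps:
(1219 + (-499 + 585))*1169 = (1219 + 86)*1169 = 1305*1169 = 1525545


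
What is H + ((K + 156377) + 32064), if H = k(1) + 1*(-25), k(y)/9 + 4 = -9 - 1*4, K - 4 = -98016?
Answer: 90251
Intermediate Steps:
K = -98012 (K = 4 - 98016 = -98012)
k(y) = -153 (k(y) = -36 + 9*(-9 - 1*4) = -36 + 9*(-9 - 4) = -36 + 9*(-13) = -36 - 117 = -153)
H = -178 (H = -153 + 1*(-25) = -153 - 25 = -178)
H + ((K + 156377) + 32064) = -178 + ((-98012 + 156377) + 32064) = -178 + (58365 + 32064) = -178 + 90429 = 90251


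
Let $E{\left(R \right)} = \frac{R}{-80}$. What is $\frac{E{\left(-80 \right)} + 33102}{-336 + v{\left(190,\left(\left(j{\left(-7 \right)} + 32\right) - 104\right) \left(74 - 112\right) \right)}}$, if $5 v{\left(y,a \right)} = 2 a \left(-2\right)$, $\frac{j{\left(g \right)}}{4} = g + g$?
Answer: $- \frac{165515}{21136} \approx -7.8309$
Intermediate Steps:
$j{\left(g \right)} = 8 g$ ($j{\left(g \right)} = 4 \left(g + g\right) = 4 \cdot 2 g = 8 g$)
$E{\left(R \right)} = - \frac{R}{80}$ ($E{\left(R \right)} = R \left(- \frac{1}{80}\right) = - \frac{R}{80}$)
$v{\left(y,a \right)} = - \frac{4 a}{5}$ ($v{\left(y,a \right)} = \frac{2 a \left(-2\right)}{5} = \frac{\left(-4\right) a}{5} = - \frac{4 a}{5}$)
$\frac{E{\left(-80 \right)} + 33102}{-336 + v{\left(190,\left(\left(j{\left(-7 \right)} + 32\right) - 104\right) \left(74 - 112\right) \right)}} = \frac{\left(- \frac{1}{80}\right) \left(-80\right) + 33102}{-336 - \frac{4 \left(\left(8 \left(-7\right) + 32\right) - 104\right) \left(74 - 112\right)}{5}} = \frac{1 + 33102}{-336 - \frac{4 \left(\left(-56 + 32\right) - 104\right) \left(-38\right)}{5}} = \frac{33103}{-336 - \frac{4 \left(-24 - 104\right) \left(-38\right)}{5}} = \frac{33103}{-336 - \frac{4 \left(\left(-128\right) \left(-38\right)\right)}{5}} = \frac{33103}{-336 - \frac{19456}{5}} = \frac{33103}{- \frac{21136}{5}} = 33103 \left(- \frac{5}{21136}\right) = - \frac{165515}{21136}$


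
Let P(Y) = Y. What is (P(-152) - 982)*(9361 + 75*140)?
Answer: -22522374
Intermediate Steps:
(P(-152) - 982)*(9361 + 75*140) = (-152 - 982)*(9361 + 75*140) = -1134*(9361 + 10500) = -1134*19861 = -22522374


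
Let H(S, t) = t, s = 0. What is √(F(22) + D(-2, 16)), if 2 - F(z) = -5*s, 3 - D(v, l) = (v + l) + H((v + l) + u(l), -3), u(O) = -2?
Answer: I*√6 ≈ 2.4495*I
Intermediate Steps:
D(v, l) = 6 - l - v (D(v, l) = 3 - ((v + l) - 3) = 3 - ((l + v) - 3) = 3 - (-3 + l + v) = 3 + (3 - l - v) = 6 - l - v)
F(z) = 2 (F(z) = 2 - (-5)*0 = 2 - 1*0 = 2 + 0 = 2)
√(F(22) + D(-2, 16)) = √(2 + (6 - 1*16 - 1*(-2))) = √(2 + (6 - 16 + 2)) = √(2 - 8) = √(-6) = I*√6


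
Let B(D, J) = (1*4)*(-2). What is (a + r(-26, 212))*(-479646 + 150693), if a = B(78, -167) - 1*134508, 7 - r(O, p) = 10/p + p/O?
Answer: 60968882914143/1378 ≈ 4.4244e+10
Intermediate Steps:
B(D, J) = -8 (B(D, J) = 4*(-2) = -8)
r(O, p) = 7 - 10/p - p/O (r(O, p) = 7 - (10/p + p/O) = 7 + (-10/p - p/O) = 7 - 10/p - p/O)
a = -134516 (a = -8 - 1*134508 = -8 - 134508 = -134516)
(a + r(-26, 212))*(-479646 + 150693) = (-134516 + (7 - 10/212 - 1*212/(-26)))*(-479646 + 150693) = (-134516 + (7 - 10*1/212 - 1*212*(-1/26)))*(-328953) = (-134516 + (7 - 5/106 + 106/13))*(-328953) = (-134516 + 20817/1378)*(-328953) = -185342231/1378*(-328953) = 60968882914143/1378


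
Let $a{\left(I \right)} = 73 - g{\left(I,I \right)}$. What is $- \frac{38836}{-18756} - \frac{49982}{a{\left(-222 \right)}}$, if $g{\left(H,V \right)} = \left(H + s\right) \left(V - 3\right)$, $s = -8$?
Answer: $\frac{736097591}{242313453} \approx 3.0378$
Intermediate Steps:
$g{\left(H,V \right)} = \left(-8 + H\right) \left(-3 + V\right)$ ($g{\left(H,V \right)} = \left(H - 8\right) \left(V - 3\right) = \left(-8 + H\right) \left(-3 + V\right)$)
$a{\left(I \right)} = 49 - I^{2} + 11 I$ ($a{\left(I \right)} = 73 - \left(24 - 8 I - 3 I + I I\right) = 73 - \left(24 - 8 I - 3 I + I^{2}\right) = 73 - \left(24 + I^{2} - 11 I\right) = 49 - I^{2} + 11 I$)
$- \frac{38836}{-18756} - \frac{49982}{a{\left(-222 \right)}} = - \frac{38836}{-18756} - \frac{49982}{49 - \left(-222\right)^{2} + 11 \left(-222\right)} = \left(-38836\right) \left(- \frac{1}{18756}\right) - \frac{49982}{49 - 49284 - 2442} = \frac{9709}{4689} - \frac{49982}{49 - 49284 - 2442} = \frac{9709}{4689} - \frac{49982}{-51677} = \frac{9709}{4689} - - \frac{49982}{51677} = \frac{9709}{4689} + \frac{49982}{51677} = \frac{736097591}{242313453}$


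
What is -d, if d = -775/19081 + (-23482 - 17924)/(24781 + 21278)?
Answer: 275254537/292950593 ≈ 0.93959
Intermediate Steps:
d = -275254537/292950593 (d = -775*1/19081 - 41406/46059 = -775/19081 - 41406*1/46059 = -775/19081 - 13802/15353 = -275254537/292950593 ≈ -0.93959)
-d = -1*(-275254537/292950593) = 275254537/292950593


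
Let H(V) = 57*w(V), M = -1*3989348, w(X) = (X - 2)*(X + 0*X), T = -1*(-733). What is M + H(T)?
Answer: 26552563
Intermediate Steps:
T = 733
w(X) = X*(-2 + X) (w(X) = (-2 + X)*(X + 0) = (-2 + X)*X = X*(-2 + X))
M = -3989348
H(V) = 57*V*(-2 + V) (H(V) = 57*(V*(-2 + V)) = 57*V*(-2 + V))
M + H(T) = -3989348 + 57*733*(-2 + 733) = -3989348 + 57*733*731 = -3989348 + 30541911 = 26552563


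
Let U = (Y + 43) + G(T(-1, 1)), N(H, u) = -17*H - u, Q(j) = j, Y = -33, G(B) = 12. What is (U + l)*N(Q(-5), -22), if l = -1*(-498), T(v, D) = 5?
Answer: 55640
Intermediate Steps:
N(H, u) = -u - 17*H
l = 498
U = 22 (U = (-33 + 43) + 12 = 10 + 12 = 22)
(U + l)*N(Q(-5), -22) = (22 + 498)*(-1*(-22) - 17*(-5)) = 520*(22 + 85) = 520*107 = 55640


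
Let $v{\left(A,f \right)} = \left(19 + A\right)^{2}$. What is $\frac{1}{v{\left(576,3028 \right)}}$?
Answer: $\frac{1}{354025} \approx 2.8247 \cdot 10^{-6}$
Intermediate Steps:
$\frac{1}{v{\left(576,3028 \right)}} = \frac{1}{\left(19 + 576\right)^{2}} = \frac{1}{595^{2}} = \frac{1}{354025}$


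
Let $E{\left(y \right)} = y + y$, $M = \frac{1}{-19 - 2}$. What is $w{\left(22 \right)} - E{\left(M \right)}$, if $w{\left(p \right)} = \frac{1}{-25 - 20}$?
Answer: $\frac{23}{315} \approx 0.073016$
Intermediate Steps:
$M = - \frac{1}{21}$ ($M = \frac{1}{-19 - 2} = \frac{1}{-21} = - \frac{1}{21} \approx -0.047619$)
$w{\left(p \right)} = - \frac{1}{45}$ ($w{\left(p \right)} = \frac{1}{-45} = - \frac{1}{45}$)
$E{\left(y \right)} = 2 y$
$w{\left(22 \right)} - E{\left(M \right)} = - \frac{1}{45} - 2 \left(- \frac{1}{21}\right) = - \frac{1}{45} - - \frac{2}{21} = - \frac{1}{45} + \frac{2}{21} = \frac{23}{315}$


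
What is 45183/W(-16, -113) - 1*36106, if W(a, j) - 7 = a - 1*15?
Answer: -303909/8 ≈ -37989.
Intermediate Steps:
W(a, j) = -8 + a (W(a, j) = 7 + (a - 1*15) = 7 + (a - 15) = 7 + (-15 + a) = -8 + a)
45183/W(-16, -113) - 1*36106 = 45183/(-8 - 16) - 1*36106 = 45183/(-24) - 36106 = 45183*(-1/24) - 36106 = -15061/8 - 36106 = -303909/8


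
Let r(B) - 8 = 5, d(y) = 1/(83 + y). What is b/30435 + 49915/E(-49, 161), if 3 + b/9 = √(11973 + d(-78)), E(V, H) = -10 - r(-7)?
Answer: -506387882/233335 + 3*√299330/50725 ≈ -2170.2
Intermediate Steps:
r(B) = 13 (r(B) = 8 + 5 = 13)
E(V, H) = -23 (E(V, H) = -10 - 1*13 = -10 - 13 = -23)
b = -27 + 9*√299330/5 (b = -27 + 9*√(11973 + 1/(83 - 78)) = -27 + 9*√(11973 + 1/5) = -27 + 9*√(11973 + ⅕) = -27 + 9*√(59866/5) = -27 + 9*(√299330/5) = -27 + 9*√299330/5 ≈ 957.80)
b/30435 + 49915/E(-49, 161) = (-27 + 9*√299330/5)/30435 + 49915/(-23) = (-27 + 9*√299330/5)*(1/30435) + 49915*(-1/23) = (-9/10145 + 3*√299330/50725) - 49915/23 = -506387882/233335 + 3*√299330/50725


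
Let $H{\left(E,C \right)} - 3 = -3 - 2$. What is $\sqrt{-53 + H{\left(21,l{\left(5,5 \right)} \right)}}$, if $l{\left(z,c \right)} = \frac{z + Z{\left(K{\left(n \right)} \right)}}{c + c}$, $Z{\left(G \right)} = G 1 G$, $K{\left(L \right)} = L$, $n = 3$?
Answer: $i \sqrt{55} \approx 7.4162 i$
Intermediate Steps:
$Z{\left(G \right)} = G^{2}$ ($Z{\left(G \right)} = G G = G^{2}$)
$l{\left(z,c \right)} = \frac{9 + z}{2 c}$ ($l{\left(z,c \right)} = \frac{z + 3^{2}}{c + c} = \frac{z + 9}{2 c} = \left(9 + z\right) \frac{1}{2 c} = \frac{9 + z}{2 c}$)
$H{\left(E,C \right)} = -2$ ($H{\left(E,C \right)} = 3 - 5 = -2$)
$\sqrt{-53 + H{\left(21,l{\left(5,5 \right)} \right)}} = \sqrt{-53 - 2} = \sqrt{-55} = i \sqrt{55}$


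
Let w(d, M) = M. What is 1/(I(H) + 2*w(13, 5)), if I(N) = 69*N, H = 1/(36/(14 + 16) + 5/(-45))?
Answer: 49/3595 ≈ 0.013630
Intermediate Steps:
H = 45/49 (H = 1/(36/30 + 5*(-1/45)) = 1/(36*(1/30) - ⅑) = 1/(6/5 - ⅑) = 1/(49/45) = 45/49 ≈ 0.91837)
1/(I(H) + 2*w(13, 5)) = 1/(69*(45/49) + 2*5) = 1/(3105/49 + 10) = 1/(3595/49) = 49/3595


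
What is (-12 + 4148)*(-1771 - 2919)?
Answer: -19397840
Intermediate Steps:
(-12 + 4148)*(-1771 - 2919) = 4136*(-4690) = -19397840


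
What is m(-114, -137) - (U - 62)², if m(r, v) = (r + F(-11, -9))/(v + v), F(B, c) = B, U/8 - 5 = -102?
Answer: -192414731/274 ≈ -7.0224e+5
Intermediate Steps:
U = -776 (U = 40 + 8*(-102) = 40 - 816 = -776)
m(r, v) = (-11 + r)/(2*v) (m(r, v) = (r - 11)/(v + v) = (-11 + r)/((2*v)) = (-11 + r)*(1/(2*v)) = (-11 + r)/(2*v))
m(-114, -137) - (U - 62)² = (½)*(-11 - 114)/(-137) - (-776 - 62)² = (½)*(-1/137)*(-125) - 1*(-838)² = 125/274 - 1*702244 = 125/274 - 702244 = -192414731/274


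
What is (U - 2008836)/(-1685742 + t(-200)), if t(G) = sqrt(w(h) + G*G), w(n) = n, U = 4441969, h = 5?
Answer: -1367211496562/947242016853 - 2433133*sqrt(4445)/947242016853 ≈ -1.4435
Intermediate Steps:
t(G) = sqrt(5 + G**2) (t(G) = sqrt(5 + G*G) = sqrt(5 + G**2))
(U - 2008836)/(-1685742 + t(-200)) = (4441969 - 2008836)/(-1685742 + sqrt(5 + (-200)**2)) = 2433133/(-1685742 + sqrt(5 + 40000)) = 2433133/(-1685742 + sqrt(40005)) = 2433133/(-1685742 + 3*sqrt(4445))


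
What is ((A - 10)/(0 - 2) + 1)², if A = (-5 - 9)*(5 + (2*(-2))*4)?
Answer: 5041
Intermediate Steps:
A = 154 (A = -14*(5 - 4*4) = -14*(5 - 16) = -14*(-11) = 154)
((A - 10)/(0 - 2) + 1)² = ((154 - 10)/(0 - 2) + 1)² = (144/(-2) + 1)² = (144*(-½) + 1)² = (-72 + 1)² = (-71)² = 5041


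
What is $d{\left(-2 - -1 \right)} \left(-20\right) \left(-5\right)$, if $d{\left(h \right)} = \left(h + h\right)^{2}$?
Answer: $400$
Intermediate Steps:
$d{\left(h \right)} = 4 h^{2}$ ($d{\left(h \right)} = \left(2 h\right)^{2} = 4 h^{2}$)
$d{\left(-2 - -1 \right)} \left(-20\right) \left(-5\right) = 4 \left(-2 - -1\right)^{2} \left(-20\right) \left(-5\right) = 4 \left(-2 + 1\right)^{2} \left(-20\right) \left(-5\right) = 4 \left(-1\right)^{2} \left(-20\right) \left(-5\right) = 4 \cdot 1 \left(-20\right) \left(-5\right) = 4 \left(-20\right) \left(-5\right) = \left(-80\right) \left(-5\right) = 400$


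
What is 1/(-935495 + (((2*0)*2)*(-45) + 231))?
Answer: -1/935264 ≈ -1.0692e-6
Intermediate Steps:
1/(-935495 + (((2*0)*2)*(-45) + 231)) = 1/(-935495 + ((0*2)*(-45) + 231)) = 1/(-935495 + (0*(-45) + 231)) = 1/(-935495 + (0 + 231)) = 1/(-935495 + 231) = 1/(-935264) = -1/935264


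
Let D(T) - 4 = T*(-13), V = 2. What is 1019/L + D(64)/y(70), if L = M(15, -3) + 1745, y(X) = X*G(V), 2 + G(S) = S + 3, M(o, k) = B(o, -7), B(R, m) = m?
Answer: -204179/60830 ≈ -3.3566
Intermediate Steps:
M(o, k) = -7
G(S) = 1 + S (G(S) = -2 + (S + 3) = -2 + (3 + S) = 1 + S)
y(X) = 3*X (y(X) = X*(1 + 2) = X*3 = 3*X)
L = 1738 (L = -7 + 1745 = 1738)
D(T) = 4 - 13*T (D(T) = 4 + T*(-13) = 4 - 13*T)
1019/L + D(64)/y(70) = 1019/1738 + (4 - 13*64)/((3*70)) = 1019*(1/1738) + (4 - 832)/210 = 1019/1738 - 828*1/210 = 1019/1738 - 138/35 = -204179/60830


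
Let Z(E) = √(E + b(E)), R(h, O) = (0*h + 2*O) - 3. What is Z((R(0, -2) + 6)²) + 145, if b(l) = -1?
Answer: 145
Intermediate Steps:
R(h, O) = -3 + 2*O (R(h, O) = (0 + 2*O) - 3 = 2*O - 3 = -3 + 2*O)
Z(E) = √(-1 + E) (Z(E) = √(E - 1) = √(-1 + E))
Z((R(0, -2) + 6)²) + 145 = √(-1 + ((-3 + 2*(-2)) + 6)²) + 145 = √(-1 + ((-3 - 4) + 6)²) + 145 = √(-1 + (-7 + 6)²) + 145 = √(-1 + (-1)²) + 145 = √(-1 + 1) + 145 = √0 + 145 = 0 + 145 = 145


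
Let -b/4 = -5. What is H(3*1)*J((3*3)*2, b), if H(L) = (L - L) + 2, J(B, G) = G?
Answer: 40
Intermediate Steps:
b = 20 (b = -4*(-5) = 20)
H(L) = 2 (H(L) = 0 + 2 = 2)
H(3*1)*J((3*3)*2, b) = 2*20 = 40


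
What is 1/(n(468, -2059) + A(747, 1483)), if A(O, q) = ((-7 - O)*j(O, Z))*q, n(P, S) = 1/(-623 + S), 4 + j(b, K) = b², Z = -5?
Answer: -2682/1673436976012621 ≈ -1.6027e-12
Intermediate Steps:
j(b, K) = -4 + b²
A(O, q) = q*(-7 - O)*(-4 + O²) (A(O, q) = ((-7 - O)*(-4 + O²))*q = q*(-7 - O)*(-4 + O²))
1/(n(468, -2059) + A(747, 1483)) = 1/(1/(-623 - 2059) - 1*1483*(-4 + 747²)*(7 + 747)) = 1/(1/(-2682) - 1*1483*(-4 + 558009)*754) = 1/(-1/2682 - 1*1483*558005*754) = 1/(-1/2682 - 623951146910) = 1/(-1673436976012621/2682) = -2682/1673436976012621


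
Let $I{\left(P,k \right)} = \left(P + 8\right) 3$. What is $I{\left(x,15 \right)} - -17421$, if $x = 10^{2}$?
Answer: $17745$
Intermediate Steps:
$x = 100$
$I{\left(P,k \right)} = 24 + 3 P$ ($I{\left(P,k \right)} = \left(8 + P\right) 3 = 24 + 3 P$)
$I{\left(x,15 \right)} - -17421 = \left(24 + 3 \cdot 100\right) - -17421 = \left(24 + 300\right) + 17421 = 324 + 17421 = 17745$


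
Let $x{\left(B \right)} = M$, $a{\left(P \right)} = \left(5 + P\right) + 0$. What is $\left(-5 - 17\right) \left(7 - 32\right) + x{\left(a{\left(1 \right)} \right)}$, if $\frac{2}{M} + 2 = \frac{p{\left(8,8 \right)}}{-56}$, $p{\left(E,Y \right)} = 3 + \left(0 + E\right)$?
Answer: $\frac{67538}{123} \approx 549.09$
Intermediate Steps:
$p{\left(E,Y \right)} = 3 + E$
$a{\left(P \right)} = 5 + P$
$M = - \frac{112}{123}$ ($M = \frac{2}{-2 + \frac{3 + 8}{-56}} = \frac{2}{-2 + 11 \left(- \frac{1}{56}\right)} = \frac{2}{-2 - \frac{11}{56}} = \frac{2}{- \frac{123}{56}} = 2 \left(- \frac{56}{123}\right) = - \frac{112}{123} \approx -0.91057$)
$x{\left(B \right)} = - \frac{112}{123}$
$\left(-5 - 17\right) \left(7 - 32\right) + x{\left(a{\left(1 \right)} \right)} = \left(-5 - 17\right) \left(7 - 32\right) - \frac{112}{123} = \left(-5 - 17\right) \left(-25\right) - \frac{112}{123} = \left(-22\right) \left(-25\right) - \frac{112}{123} = 550 - \frac{112}{123} = \frac{67538}{123}$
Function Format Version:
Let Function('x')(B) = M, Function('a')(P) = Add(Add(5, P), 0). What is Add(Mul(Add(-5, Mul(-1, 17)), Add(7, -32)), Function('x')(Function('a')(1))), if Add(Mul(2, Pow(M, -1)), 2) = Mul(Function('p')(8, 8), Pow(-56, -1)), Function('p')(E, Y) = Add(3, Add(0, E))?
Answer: Rational(67538, 123) ≈ 549.09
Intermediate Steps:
Function('p')(E, Y) = Add(3, E)
Function('a')(P) = Add(5, P)
M = Rational(-112, 123) (M = Mul(2, Pow(Add(-2, Mul(Add(3, 8), Pow(-56, -1))), -1)) = Mul(2, Pow(Add(-2, Mul(11, Rational(-1, 56))), -1)) = Mul(2, Pow(Add(-2, Rational(-11, 56)), -1)) = Mul(2, Pow(Rational(-123, 56), -1)) = Mul(2, Rational(-56, 123)) = Rational(-112, 123) ≈ -0.91057)
Function('x')(B) = Rational(-112, 123)
Add(Mul(Add(-5, Mul(-1, 17)), Add(7, -32)), Function('x')(Function('a')(1))) = Add(Mul(Add(-5, Mul(-1, 17)), Add(7, -32)), Rational(-112, 123)) = Add(Mul(Add(-5, -17), -25), Rational(-112, 123)) = Add(Mul(-22, -25), Rational(-112, 123)) = Add(550, Rational(-112, 123)) = Rational(67538, 123)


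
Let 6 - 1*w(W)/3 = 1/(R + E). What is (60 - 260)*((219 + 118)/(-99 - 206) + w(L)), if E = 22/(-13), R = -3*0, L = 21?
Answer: -2505220/671 ≈ -3733.6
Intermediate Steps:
R = 0
E = -22/13 (E = 22*(-1/13) = -22/13 ≈ -1.6923)
w(W) = 435/22 (w(W) = 18 - 3/(0 - 22/13) = 18 - 3/(-22/13) = 18 - 3*(-13/22) = 18 + 39/22 = 435/22)
(60 - 260)*((219 + 118)/(-99 - 206) + w(L)) = (60 - 260)*((219 + 118)/(-99 - 206) + 435/22) = -200*(337/(-305) + 435/22) = -200*(337*(-1/305) + 435/22) = -200*(-337/305 + 435/22) = -200*125261/6710 = -2505220/671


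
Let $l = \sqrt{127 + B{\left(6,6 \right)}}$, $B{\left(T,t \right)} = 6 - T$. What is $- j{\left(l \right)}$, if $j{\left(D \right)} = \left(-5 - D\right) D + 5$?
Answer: $122 + 5 \sqrt{127} \approx 178.35$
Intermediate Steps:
$l = \sqrt{127}$ ($l = \sqrt{127 + \left(6 - 6\right)} = \sqrt{127 + 0} = \sqrt{127} \approx 11.269$)
$j{\left(D \right)} = 5 + D \left(-5 - D\right)$ ($j{\left(D \right)} = D \left(-5 - D\right) + 5 = 5 + D \left(-5 - D\right)$)
$- j{\left(l \right)} = - (5 - \left(\sqrt{127}\right)^{2} - 5 \sqrt{127}) = - (5 - 127 - 5 \sqrt{127}) = - (-122 - 5 \sqrt{127}) = 122 + 5 \sqrt{127}$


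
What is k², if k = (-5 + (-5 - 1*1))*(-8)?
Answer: 7744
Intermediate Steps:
k = 88 (k = (-5 + (-5 - 1))*(-8) = (-5 - 6)*(-8) = -11*(-8) = 88)
k² = 88² = 7744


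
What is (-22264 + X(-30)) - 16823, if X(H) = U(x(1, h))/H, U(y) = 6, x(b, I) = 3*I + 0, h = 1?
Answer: -195436/5 ≈ -39087.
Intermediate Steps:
x(b, I) = 3*I
X(H) = 6/H
(-22264 + X(-30)) - 16823 = (-22264 + 6/(-30)) - 16823 = (-22264 + 6*(-1/30)) - 16823 = (-22264 - ⅕) - 16823 = -111321/5 - 16823 = -195436/5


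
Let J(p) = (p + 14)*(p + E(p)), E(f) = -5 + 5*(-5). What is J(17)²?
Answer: 162409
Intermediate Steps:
E(f) = -30 (E(f) = -5 - 25 = -30)
J(p) = (-30 + p)*(14 + p) (J(p) = (p + 14)*(p - 30) = (14 + p)*(-30 + p) = (-30 + p)*(14 + p))
J(17)² = (-420 + 17² - 16*17)² = (-420 + 289 - 272)² = (-403)² = 162409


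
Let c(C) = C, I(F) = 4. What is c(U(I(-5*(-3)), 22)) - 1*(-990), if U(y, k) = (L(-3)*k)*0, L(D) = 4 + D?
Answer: 990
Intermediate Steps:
U(y, k) = 0 (U(y, k) = ((4 - 3)*k)*0 = (1*k)*0 = k*0 = 0)
c(U(I(-5*(-3)), 22)) - 1*(-990) = 0 - 1*(-990) = 0 + 990 = 990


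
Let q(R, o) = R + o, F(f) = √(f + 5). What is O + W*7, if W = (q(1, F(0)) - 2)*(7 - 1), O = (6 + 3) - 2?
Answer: -35 + 42*√5 ≈ 58.915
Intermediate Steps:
F(f) = √(5 + f)
O = 7 (O = 9 - 2 = 7)
W = -6 + 6*√5 (W = ((1 + √(5 + 0)) - 2)*(7 - 1) = ((1 + √5) - 2)*6 = (-1 + √5)*6 = -6 + 6*√5 ≈ 7.4164)
O + W*7 = 7 + (-6 + 6*√5)*7 = 7 + (-42 + 42*√5) = -35 + 42*√5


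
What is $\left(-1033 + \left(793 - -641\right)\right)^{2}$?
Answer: $160801$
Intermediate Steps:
$\left(-1033 + \left(793 - -641\right)\right)^{2} = \left(-1033 + \left(793 + 641\right)\right)^{2} = \left(-1033 + 1434\right)^{2} = 401^{2} = 160801$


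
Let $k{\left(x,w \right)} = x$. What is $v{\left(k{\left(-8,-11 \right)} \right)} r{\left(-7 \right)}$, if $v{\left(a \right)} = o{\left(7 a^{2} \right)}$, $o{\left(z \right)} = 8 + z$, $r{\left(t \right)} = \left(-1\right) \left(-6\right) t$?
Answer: $-19152$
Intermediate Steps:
$r{\left(t \right)} = 6 t$
$v{\left(a \right)} = 8 + 7 a^{2}$
$v{\left(k{\left(-8,-11 \right)} \right)} r{\left(-7 \right)} = \left(8 + 7 \left(-8\right)^{2}\right) 6 \left(-7\right) = \left(8 + 7 \cdot 64\right) \left(-42\right) = \left(8 + 448\right) \left(-42\right) = 456 \left(-42\right) = -19152$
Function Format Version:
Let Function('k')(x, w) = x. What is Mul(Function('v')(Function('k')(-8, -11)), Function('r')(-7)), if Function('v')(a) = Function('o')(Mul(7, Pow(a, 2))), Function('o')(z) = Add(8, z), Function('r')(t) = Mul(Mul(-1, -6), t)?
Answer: -19152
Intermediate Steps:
Function('r')(t) = Mul(6, t)
Function('v')(a) = Add(8, Mul(7, Pow(a, 2)))
Mul(Function('v')(Function('k')(-8, -11)), Function('r')(-7)) = Mul(Add(8, Mul(7, Pow(-8, 2))), Mul(6, -7)) = Mul(Add(8, Mul(7, 64)), -42) = Mul(Add(8, 448), -42) = Mul(456, -42) = -19152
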